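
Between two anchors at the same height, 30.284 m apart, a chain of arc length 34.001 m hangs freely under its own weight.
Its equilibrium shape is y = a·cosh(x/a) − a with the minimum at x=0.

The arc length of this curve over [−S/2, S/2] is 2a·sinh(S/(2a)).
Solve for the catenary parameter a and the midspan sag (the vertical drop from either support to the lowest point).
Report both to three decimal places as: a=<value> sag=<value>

a=17.961 sag=6.770

seed: a₀ = √(S³/(24(L−S))) = √(30.284³/(24·3.717)) = 17.644849
iter 1: u=0.858154  f(a)=+1.393e-01  f'(a)=-4.532e-01  a ← 17.644849 − (+1.393e-01/-4.532e-01) = 17.952219
iter 2: u=0.843461  f(a)=+3.723e-03  f'(a)=-4.292e-01  a ← 17.952219 − (+3.723e-03/-4.292e-01) = 17.960893
iter 3: u=0.843054  f(a)=+2.822e-06  f'(a)=-4.286e-01  a ← 17.960893 − (+2.822e-06/-4.286e-01) = 17.960899
iter 4: u=0.843054  f(a)=+1.627e-12  f'(a)=-4.286e-01  a ← 17.960899 − (+1.627e-12/-4.286e-01) = 17.960899
converged: |Δa| < 1e-12 after 4 iterations
sag = a·(cosh(S/(2a)) − 1) = 17.960899·(cosh(0.843054) − 1) = 6.769869
T_max/T_min = cosh(S/(2a)) = 1.376923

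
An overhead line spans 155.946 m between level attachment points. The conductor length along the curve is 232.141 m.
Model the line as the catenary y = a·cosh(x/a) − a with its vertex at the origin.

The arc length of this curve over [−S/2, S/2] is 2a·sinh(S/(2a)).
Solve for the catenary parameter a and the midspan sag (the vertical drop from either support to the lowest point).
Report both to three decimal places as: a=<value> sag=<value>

a=48.562 sag=77.258

seed: a₀ = √(S³/(24(L−S))) = √(155.946³/(24·76.195)) = 45.539945
iter 1: u=1.712189  f(a)=+1.198e+01  f'(a)=-4.436e+00  a ← 45.539945 − (+1.198e+01/-4.436e+00) = 48.240900
iter 2: u=1.616326  f(a)=+1.149e+00  f'(a)=-3.623e+00  a ← 48.240900 − (+1.149e+00/-3.623e+00) = 48.557969
iter 3: u=1.605771  f(a)=+1.303e-02  f'(a)=-3.541e+00  a ← 48.557969 − (+1.303e-02/-3.541e+00) = 48.561648
iter 4: u=1.605650  f(a)=+1.718e-06  f'(a)=-3.540e+00  a ← 48.561648 − (+1.718e-06/-3.540e+00) = 48.561649
iter 5: u=1.605650  f(a)=+5.684e-14  f'(a)=-3.540e+00  a ← 48.561649 − (+5.684e-14/-3.540e+00) = 48.561649
converged: |Δa| < 1e-12 after 5 iterations
sag = a·(cosh(S/(2a)) − 1) = 48.561649·(cosh(1.605650) − 1) = 77.258043
T_max/T_min = cosh(S/(2a)) = 2.590927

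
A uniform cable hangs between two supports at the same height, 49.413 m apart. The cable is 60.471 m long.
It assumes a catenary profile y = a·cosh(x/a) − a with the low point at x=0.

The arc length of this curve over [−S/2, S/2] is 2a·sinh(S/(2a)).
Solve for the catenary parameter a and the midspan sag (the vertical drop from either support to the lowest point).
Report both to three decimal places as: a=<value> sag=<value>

a=22.003 sag=15.391

seed: a₀ = √(S³/(24(L−S))) = √(49.413³/(24·11.058)) = 21.321508
iter 1: u=1.158759  f(a)=+7.666e-01  f'(a)=-1.183e+00  a ← 21.321508 − (+7.666e-01/-1.183e+00) = 21.969288
iter 2: u=1.124593  f(a)=+3.632e-02  f'(a)=-1.074e+00  a ← 21.969288 − (+3.632e-02/-1.074e+00) = 22.003119
iter 3: u=1.122864  f(a)=+9.053e-05  f'(a)=-1.068e+00  a ← 22.003119 − (+9.053e-05/-1.068e+00) = 22.003203
iter 4: u=1.122859  f(a)=+5.654e-10  f'(a)=-1.068e+00  a ← 22.003203 − (+5.654e-10/-1.068e+00) = 22.003203
iter 5: u=1.122859  f(a)=+0.000e+00  f'(a)=-1.068e+00  a ← 22.003203 − (+0.000e+00/-1.068e+00) = 22.003203
converged: |Δa| < 1e-12 after 5 iterations
sag = a·(cosh(S/(2a)) − 1) = 22.003203·(cosh(1.122859) − 1) = 15.391000
T_max/T_min = cosh(S/(2a)) = 1.699489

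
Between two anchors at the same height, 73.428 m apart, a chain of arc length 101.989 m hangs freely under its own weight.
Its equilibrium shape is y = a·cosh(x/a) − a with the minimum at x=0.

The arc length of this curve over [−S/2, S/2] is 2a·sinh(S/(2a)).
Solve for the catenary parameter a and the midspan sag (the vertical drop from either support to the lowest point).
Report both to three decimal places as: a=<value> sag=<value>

seed: a₀ = √(S³/(24(L−S))) = √(73.428³/(24·28.561)) = 24.032570
iter 1: u=1.527677  f(a)=+3.524e+00  f'(a)=-2.980e+00  a ← 24.032570 − (+3.524e+00/-2.980e+00) = 25.215212
iter 2: u=1.456026  f(a)=+2.768e-01  f'(a)=-2.528e+00  a ← 25.215212 − (+2.768e-01/-2.528e+00) = 25.324698
iter 3: u=1.449731  f(a)=+2.030e-03  f'(a)=-2.492e+00  a ← 25.324698 − (+2.030e-03/-2.492e+00) = 25.325513
iter 4: u=1.449684  f(a)=+1.110e-07  f'(a)=-2.491e+00  a ← 25.325513 − (+1.110e-07/-2.491e+00) = 25.325513
iter 5: u=1.449684  f(a)=+0.000e+00  f'(a)=-2.491e+00  a ← 25.325513 − (+0.000e+00/-2.491e+00) = 25.325513
converged: |Δa| < 1e-12 after 5 iterations
sag = a·(cosh(S/(2a)) − 1) = 25.325513·(cosh(1.449684) − 1) = 31.611475
T_max/T_min = cosh(S/(2a)) = 2.248207

a=25.326 sag=31.611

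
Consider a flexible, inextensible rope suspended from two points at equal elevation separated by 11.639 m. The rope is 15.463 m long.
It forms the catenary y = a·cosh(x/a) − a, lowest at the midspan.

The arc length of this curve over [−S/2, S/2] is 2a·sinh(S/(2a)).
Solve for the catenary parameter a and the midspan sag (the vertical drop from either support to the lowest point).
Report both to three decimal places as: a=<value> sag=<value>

a=4.335 sag=4.529

seed: a₀ = √(S³/(24(L−S))) = √(11.639³/(24·3.824)) = 4.144851
iter 1: u=1.404031  f(a)=+3.951e-01  f'(a)=-2.235e+00  a ← 4.144851 − (+3.951e-01/-2.235e+00) = 4.321590
iter 2: u=1.346611  f(a)=+2.668e-02  f'(a)=-1.943e+00  a ← 4.321590 − (+2.668e-02/-1.943e+00) = 4.335320
iter 3: u=1.342346  f(a)=+1.411e-04  f'(a)=-1.922e+00  a ← 4.335320 − (+1.411e-04/-1.922e+00) = 4.335393
iter 4: u=1.342323  f(a)=+3.992e-09  f'(a)=-1.922e+00  a ← 4.335393 − (+3.992e-09/-1.922e+00) = 4.335393
iter 5: u=1.342323  f(a)=+1.776e-15  f'(a)=-1.922e+00  a ← 4.335393 − (+1.776e-15/-1.922e+00) = 4.335393
converged: |Δa| < 1e-12 after 5 iterations
sag = a·(cosh(S/(2a)) − 1) = 4.335393·(cosh(1.342323) − 1) = 4.528676
T_max/T_min = cosh(S/(2a)) = 2.044583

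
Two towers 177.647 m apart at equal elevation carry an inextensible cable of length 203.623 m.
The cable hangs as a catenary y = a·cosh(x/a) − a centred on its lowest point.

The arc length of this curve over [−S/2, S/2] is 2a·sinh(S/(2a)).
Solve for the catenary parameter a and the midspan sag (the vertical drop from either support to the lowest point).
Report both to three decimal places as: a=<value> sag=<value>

a=96.843 sag=43.671

seed: a₀ = √(S³/(24(L−S))) = √(177.647³/(24·25.976)) = 94.829849
iter 1: u=0.936662  f(a)=+1.164e+00  f'(a)=-5.974e-01  a ← 94.829849 − (+1.164e+00/-5.974e-01) = 96.777457
iter 2: u=0.917812  f(a)=+3.681e-02  f'(a)=-5.602e-01  a ← 96.777457 − (+3.681e-02/-5.602e-01) = 96.843174
iter 3: u=0.917189  f(a)=+3.952e-05  f'(a)=-5.590e-01  a ← 96.843174 − (+3.952e-05/-5.590e-01) = 96.843245
iter 4: u=0.917188  f(a)=+4.562e-11  f'(a)=-5.590e-01  a ← 96.843245 − (+4.562e-11/-5.590e-01) = 96.843245
converged: |Δa| < 1e-12 after 4 iterations
sag = a·(cosh(S/(2a)) − 1) = 96.843245·(cosh(0.917188) − 1) = 43.670796
T_max/T_min = cosh(S/(2a)) = 1.450943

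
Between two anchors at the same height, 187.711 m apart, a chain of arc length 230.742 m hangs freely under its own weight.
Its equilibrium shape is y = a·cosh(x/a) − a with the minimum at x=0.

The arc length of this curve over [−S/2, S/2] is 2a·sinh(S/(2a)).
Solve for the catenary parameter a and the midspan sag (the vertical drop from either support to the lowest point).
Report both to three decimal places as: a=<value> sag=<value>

seed: a₀ = √(S³/(24(L−S))) = √(187.711³/(24·43.031)) = 80.027315
iter 1: u=1.172793  f(a)=+3.058e+00  f'(a)=-1.231e+00  a ← 80.027315 − (+3.058e+00/-1.231e+00) = 82.512024
iter 2: u=1.137477  f(a)=+1.482e-01  f'(a)=-1.114e+00  a ← 82.512024 − (+1.482e-01/-1.114e+00) = 82.645048
iter 3: u=1.135646  f(a)=+3.873e-04  f'(a)=-1.108e+00  a ← 82.645048 − (+3.873e-04/-1.108e+00) = 82.645398
iter 4: u=1.135641  f(a)=+2.660e-09  f'(a)=-1.108e+00  a ← 82.645398 − (+2.660e-09/-1.108e+00) = 82.645398
iter 5: u=1.135641  f(a)=+2.842e-14  f'(a)=-1.108e+00  a ← 82.645398 − (+2.842e-14/-1.108e+00) = 82.645398
converged: |Δa| < 1e-12 after 5 iterations
sag = a·(cosh(S/(2a)) − 1) = 82.645398·(cosh(1.135641) − 1) = 59.272640
T_max/T_min = cosh(S/(2a)) = 1.717192

a=82.645 sag=59.273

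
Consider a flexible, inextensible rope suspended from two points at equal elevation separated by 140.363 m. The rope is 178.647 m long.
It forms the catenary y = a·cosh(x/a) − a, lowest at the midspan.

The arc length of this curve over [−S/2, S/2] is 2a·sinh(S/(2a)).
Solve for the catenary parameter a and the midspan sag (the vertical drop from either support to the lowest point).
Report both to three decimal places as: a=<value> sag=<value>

a=56.978 sag=48.971

seed: a₀ = √(S³/(24(L−S))) = √(140.363³/(24·38.284)) = 54.861122
iter 1: u=1.279257  f(a)=+3.257e+00  f'(a)=-1.638e+00  a ← 54.861122 − (+3.257e+00/-1.638e+00) = 56.850009
iter 2: u=1.234503  f(a)=+1.855e-01  f'(a)=-1.456e+00  a ← 56.850009 − (+1.855e-01/-1.456e+00) = 56.977418
iter 3: u=1.231742  f(a)=+6.822e-04  f'(a)=-1.445e+00  a ← 56.977418 − (+6.822e-04/-1.445e+00) = 56.977890
iter 4: u=1.231732  f(a)=+9.298e-09  f'(a)=-1.445e+00  a ← 56.977890 − (+9.298e-09/-1.445e+00) = 56.977890
iter 5: u=1.231732  f(a)=+0.000e+00  f'(a)=-1.445e+00  a ← 56.977890 − (+0.000e+00/-1.445e+00) = 56.977890
converged: |Δa| < 1e-12 after 5 iterations
sag = a·(cosh(S/(2a)) − 1) = 56.977890·(cosh(1.231732) − 1) = 48.971001
T_max/T_min = cosh(S/(2a)) = 1.859474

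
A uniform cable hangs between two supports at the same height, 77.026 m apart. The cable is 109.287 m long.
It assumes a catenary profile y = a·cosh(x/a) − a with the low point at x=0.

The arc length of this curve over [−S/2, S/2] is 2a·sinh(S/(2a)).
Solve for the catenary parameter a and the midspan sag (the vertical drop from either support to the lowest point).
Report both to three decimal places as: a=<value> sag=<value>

a=25.694 sag=34.689

seed: a₀ = √(S³/(24(L−S))) = √(77.026³/(24·32.261)) = 24.294697
iter 1: u=1.585243  f(a)=+4.305e+00  f'(a)=-3.386e+00  a ← 24.294697 − (+4.305e+00/-3.386e+00) = 25.566055
iter 2: u=1.506412  f(a)=+3.610e-01  f'(a)=-2.840e+00  a ← 25.566055 − (+3.610e-01/-2.840e+00) = 25.693173
iter 3: u=1.498959  f(a)=+3.052e-03  f'(a)=-2.792e+00  a ← 25.693173 − (+3.052e-03/-2.792e+00) = 25.694266
iter 4: u=1.498895  f(a)=+2.222e-07  f'(a)=-2.792e+00  a ← 25.694266 − (+2.222e-07/-2.792e+00) = 25.694266
iter 5: u=1.498895  f(a)=+0.000e+00  f'(a)=-2.792e+00  a ← 25.694266 − (+0.000e+00/-2.792e+00) = 25.694266
converged: |Δa| < 1e-12 after 5 iterations
sag = a·(cosh(S/(2a)) − 1) = 25.694266·(cosh(1.498895) − 1) = 34.688740
T_max/T_min = cosh(S/(2a)) = 2.350058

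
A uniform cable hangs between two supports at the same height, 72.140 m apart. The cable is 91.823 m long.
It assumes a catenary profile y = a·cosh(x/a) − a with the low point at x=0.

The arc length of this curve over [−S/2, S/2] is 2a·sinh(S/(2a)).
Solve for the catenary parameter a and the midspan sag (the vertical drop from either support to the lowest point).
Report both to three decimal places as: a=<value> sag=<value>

a=29.279 sag=25.174

seed: a₀ = √(S³/(24(L−S))) = √(72.140³/(24·19.683)) = 28.191160
iter 1: u=1.279479  f(a)=+1.675e+00  f'(a)=-1.639e+00  a ← 28.191160 − (+1.675e+00/-1.639e+00) = 29.213490
iter 2: u=1.234704  f(a)=+9.545e-02  f'(a)=-1.457e+00  a ← 29.213490 − (+9.545e-02/-1.457e+00) = 29.279004
iter 3: u=1.231941  f(a)=+3.512e-04  f'(a)=-1.446e+00  a ← 29.279004 − (+3.512e-04/-1.446e+00) = 29.279247
iter 4: u=1.231931  f(a)=+4.794e-09  f'(a)=-1.446e+00  a ← 29.279247 − (+4.794e-09/-1.446e+00) = 29.279247
iter 5: u=1.231931  f(a)=-1.421e-14  f'(a)=-1.446e+00  a ← 29.279247 − (-1.421e-14/-1.446e+00) = 29.279247
converged: |Δa| < 1e-12 after 5 iterations
sag = a·(cosh(S/(2a)) − 1) = 29.279247·(cosh(1.231931) − 1) = 25.173853
T_max/T_min = cosh(S/(2a)) = 1.859785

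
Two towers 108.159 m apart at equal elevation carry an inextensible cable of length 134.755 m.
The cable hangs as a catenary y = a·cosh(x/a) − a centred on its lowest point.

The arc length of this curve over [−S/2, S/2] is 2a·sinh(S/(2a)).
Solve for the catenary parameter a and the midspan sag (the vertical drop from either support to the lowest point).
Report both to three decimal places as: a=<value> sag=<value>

seed: a₀ = √(S³/(24(L−S))) = √(108.159³/(24·26.596)) = 44.522569
iter 1: u=1.214654  f(a)=+2.032e+00  f'(a)=-1.381e+00  a ← 44.522569 − (+2.032e+00/-1.381e+00) = 45.994693
iter 2: u=1.175777  f(a)=+1.051e-01  f'(a)=-1.241e+00  a ← 45.994693 − (+1.051e-01/-1.241e+00) = 46.079421
iter 3: u=1.173615  f(a)=+3.155e-04  f'(a)=-1.234e+00  a ← 46.079421 − (+3.155e-04/-1.234e+00) = 46.079677
iter 4: u=1.173608  f(a)=+2.858e-09  f'(a)=-1.234e+00  a ← 46.079677 − (+2.858e-09/-1.234e+00) = 46.079677
iter 5: u=1.173608  f(a)=+0.000e+00  f'(a)=-1.234e+00  a ← 46.079677 − (+0.000e+00/-1.234e+00) = 46.079677
converged: |Δa| < 1e-12 after 5 iterations
sag = a·(cosh(S/(2a)) − 1) = 46.079677·(cosh(1.173608) − 1) = 35.547917
T_max/T_min = cosh(S/(2a)) = 1.771445

a=46.080 sag=35.548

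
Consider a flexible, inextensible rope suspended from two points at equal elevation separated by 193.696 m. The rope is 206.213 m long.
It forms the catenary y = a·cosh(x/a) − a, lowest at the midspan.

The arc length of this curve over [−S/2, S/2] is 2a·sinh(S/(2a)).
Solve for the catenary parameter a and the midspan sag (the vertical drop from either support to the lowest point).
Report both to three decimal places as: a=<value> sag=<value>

a=157.020 sag=30.826

seed: a₀ = √(S³/(24(L−S))) = √(193.696³/(24·12.517)) = 155.533961
iter 1: u=0.622681  f(a)=+2.449e-01  f'(a)=-1.673e-01  a ← 155.533961 − (+2.449e-01/-1.673e-01) = 156.998030
iter 2: u=0.616874  f(a)=+3.501e-03  f'(a)=-1.625e-01  a ← 156.998030 − (+3.501e-03/-1.625e-01) = 157.019572
iter 3: u=0.616789  f(a)=+7.385e-07  f'(a)=-1.625e-01  a ← 157.019572 − (+7.385e-07/-1.625e-01) = 157.019576
iter 4: u=0.616789  f(a)=-2.842e-14  f'(a)=-1.625e-01  a ← 157.019576 − (-2.842e-14/-1.625e-01) = 157.019576
converged: |Δa| < 1e-12 after 4 iterations
sag = a·(cosh(S/(2a)) − 1) = 157.019576·(cosh(0.616789) − 1) = 30.826365
T_max/T_min = cosh(S/(2a)) = 1.196322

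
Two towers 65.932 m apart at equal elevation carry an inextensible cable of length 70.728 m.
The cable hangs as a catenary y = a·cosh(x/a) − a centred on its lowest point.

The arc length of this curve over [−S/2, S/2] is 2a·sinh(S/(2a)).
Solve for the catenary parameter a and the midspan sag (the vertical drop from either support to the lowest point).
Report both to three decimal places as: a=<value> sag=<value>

seed: a₀ = √(S³/(24(L−S))) = √(65.932³/(24·4.796)) = 49.899842
iter 1: u=0.660643  f(a)=+1.058e-01  f'(a)=-2.007e-01  a ← 49.899842 − (+1.058e-01/-2.007e-01) = 50.426649
iter 2: u=0.653742  f(a)=+1.698e-03  f'(a)=-1.943e-01  a ← 50.426649 − (+1.698e-03/-1.943e-01) = 50.435387
iter 3: u=0.653628  f(a)=+4.537e-07  f'(a)=-1.942e-01  a ← 50.435387 − (+4.537e-07/-1.942e-01) = 50.435389
iter 4: u=0.653628  f(a)=+2.842e-14  f'(a)=-1.942e-01  a ← 50.435389 − (+2.842e-14/-1.942e-01) = 50.435389
converged: |Δa| < 1e-12 after 4 iterations
sag = a·(cosh(S/(2a)) − 1) = 50.435389·(cosh(0.653628) − 1) = 11.162833
T_max/T_min = cosh(S/(2a)) = 1.221329

a=50.435 sag=11.163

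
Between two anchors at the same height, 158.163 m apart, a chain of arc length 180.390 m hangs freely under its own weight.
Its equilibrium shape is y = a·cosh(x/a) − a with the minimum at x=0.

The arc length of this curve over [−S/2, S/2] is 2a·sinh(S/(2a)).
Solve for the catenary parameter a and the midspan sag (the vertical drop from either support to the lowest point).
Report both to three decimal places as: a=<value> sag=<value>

seed: a₀ = √(S³/(24(L−S))) = √(158.163³/(24·22.227)) = 86.121442
iter 1: u=0.918256  f(a)=+9.561e-01  f'(a)=-5.610e-01  a ← 86.121442 − (+9.561e-01/-5.610e-01) = 87.825652
iter 2: u=0.900437  f(a)=+2.912e-02  f'(a)=-5.273e-01  a ← 87.825652 − (+2.912e-02/-5.273e-01) = 87.880869
iter 3: u=0.899872  f(a)=+2.889e-05  f'(a)=-5.263e-01  a ← 87.880869 − (+2.889e-05/-5.263e-01) = 87.880924
iter 4: u=0.899871  f(a)=+2.851e-11  f'(a)=-5.263e-01  a ← 87.880924 − (+2.851e-11/-5.263e-01) = 87.880924
converged: |Δa| < 1e-12 after 4 iterations
sag = a·(cosh(S/(2a)) − 1) = 87.880924·(cosh(0.899871) − 1) = 38.048401
T_max/T_min = cosh(S/(2a)) = 1.432954

a=87.881 sag=38.048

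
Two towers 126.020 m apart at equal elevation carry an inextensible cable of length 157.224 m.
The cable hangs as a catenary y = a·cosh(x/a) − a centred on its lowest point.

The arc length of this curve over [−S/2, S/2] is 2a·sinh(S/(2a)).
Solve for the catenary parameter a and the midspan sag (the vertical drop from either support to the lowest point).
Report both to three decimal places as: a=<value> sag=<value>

a=53.515 sag=41.583

seed: a₀ = √(S³/(24(L−S))) = √(126.020³/(24·31.204)) = 51.694990
iter 1: u=1.218880  f(a)=+2.402e+00  f'(a)=-1.396e+00  a ← 51.694990 − (+2.402e+00/-1.396e+00) = 53.414909
iter 2: u=1.179633  f(a)=+1.251e-01  f'(a)=-1.254e+00  a ← 53.414909 − (+1.251e-01/-1.254e+00) = 53.514611
iter 3: u=1.177435  f(a)=+3.804e-04  f'(a)=-1.247e+00  a ← 53.514611 − (+3.804e-04/-1.247e+00) = 53.514916
iter 4: u=1.177429  f(a)=+3.542e-09  f'(a)=-1.247e+00  a ← 53.514916 − (+3.542e-09/-1.247e+00) = 53.514916
iter 5: u=1.177429  f(a)=-2.842e-14  f'(a)=-1.247e+00  a ← 53.514916 − (-2.842e-14/-1.247e+00) = 53.514916
converged: |Δa| < 1e-12 after 5 iterations
sag = a·(cosh(S/(2a)) − 1) = 53.514916·(cosh(1.177429) − 1) = 41.583416
T_max/T_min = cosh(S/(2a)) = 1.777043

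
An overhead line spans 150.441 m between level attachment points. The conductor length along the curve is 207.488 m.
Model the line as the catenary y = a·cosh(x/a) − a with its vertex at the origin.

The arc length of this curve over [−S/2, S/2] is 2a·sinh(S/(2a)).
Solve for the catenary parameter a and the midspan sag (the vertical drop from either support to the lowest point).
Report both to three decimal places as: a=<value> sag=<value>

seed: a₀ = √(S³/(24(L−S))) = √(150.441³/(24·57.047)) = 49.868613
iter 1: u=1.508374  f(a)=+6.853e+00  f'(a)=-2.853e+00  a ← 49.868613 − (+6.853e+00/-2.853e+00) = 52.270856
iter 2: u=1.439052  f(a)=+5.263e-01  f'(a)=-2.430e+00  a ← 52.270856 − (+5.263e-01/-2.430e+00) = 52.487445
iter 3: u=1.433114  f(a)=+3.675e-03  f'(a)=-2.396e+00  a ← 52.487445 − (+3.675e-03/-2.396e+00) = 52.488978
iter 4: u=1.433072  f(a)=+1.819e-07  f'(a)=-2.396e+00  a ← 52.488978 − (+1.819e-07/-2.396e+00) = 52.488978
iter 5: u=1.433072  f(a)=-2.842e-14  f'(a)=-2.396e+00  a ← 52.488978 − (-2.842e-14/-2.396e+00) = 52.488978
converged: |Δa| < 1e-12 after 5 iterations
sag = a·(cosh(S/(2a)) − 1) = 52.488978·(cosh(1.433072) − 1) = 63.777571
T_max/T_min = cosh(S/(2a)) = 2.215066

a=52.489 sag=63.778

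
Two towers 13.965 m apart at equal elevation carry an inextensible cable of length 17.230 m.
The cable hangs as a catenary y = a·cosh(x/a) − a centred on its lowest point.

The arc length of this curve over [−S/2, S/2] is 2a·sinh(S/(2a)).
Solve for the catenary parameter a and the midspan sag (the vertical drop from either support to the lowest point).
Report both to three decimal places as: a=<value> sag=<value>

a=6.092 sag=4.459

seed: a₀ = √(S³/(24(L−S))) = √(13.965³/(24·3.265)) = 5.895412
iter 1: u=1.184395  f(a)=+2.368e-01  f'(a)=-1.271e+00  a ← 5.895412 − (+2.368e-01/-1.271e+00) = 6.081725
iter 2: u=1.148112  f(a)=+1.169e-02  f'(a)=-1.148e+00  a ← 6.081725 − (+1.169e-02/-1.148e+00) = 6.091905
iter 3: u=1.146193  f(a)=+3.176e-05  f'(a)=-1.142e+00  a ← 6.091905 − (+3.176e-05/-1.142e+00) = 6.091932
iter 4: u=1.146188  f(a)=+2.358e-10  f'(a)=-1.142e+00  a ← 6.091932 − (+2.358e-10/-1.142e+00) = 6.091932
iter 5: u=1.146188  f(a)=-3.553e-15  f'(a)=-1.142e+00  a ← 6.091932 − (-3.553e-15/-1.142e+00) = 6.091932
converged: |Δa| < 1e-12 after 5 iterations
sag = a·(cosh(S/(2a)) − 1) = 6.091932·(cosh(1.146188) − 1) = 4.459364
T_max/T_min = cosh(S/(2a)) = 1.732011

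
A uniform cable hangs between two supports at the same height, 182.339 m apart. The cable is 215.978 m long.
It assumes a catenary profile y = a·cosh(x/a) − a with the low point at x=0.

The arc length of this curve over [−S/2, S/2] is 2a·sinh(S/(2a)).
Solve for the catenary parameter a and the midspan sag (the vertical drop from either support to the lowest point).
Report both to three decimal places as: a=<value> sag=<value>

seed: a₀ = √(S³/(24(L−S))) = √(182.339³/(24·33.639)) = 86.654714
iter 1: u=1.052101  f(a)=+1.912e+00  f'(a)=-8.658e-01  a ← 86.654714 − (+1.912e+00/-8.658e-01) = 88.862623
iter 2: u=1.025960  f(a)=+7.550e-02  f'(a)=-7.986e-01  a ← 88.862623 − (+7.550e-02/-7.986e-01) = 88.957157
iter 3: u=1.024870  f(a)=+1.285e-04  f'(a)=-7.959e-01  a ← 88.957157 − (+1.285e-04/-7.959e-01) = 88.957319
iter 4: u=1.024868  f(a)=+3.736e-10  f'(a)=-7.959e-01  a ← 88.957319 − (+3.736e-10/-7.959e-01) = 88.957319
iter 5: u=1.024868  f(a)=-2.842e-14  f'(a)=-7.959e-01  a ← 88.957319 − (-2.842e-14/-7.959e-01) = 88.957319
converged: |Δa| < 1e-12 after 5 iterations
sag = a·(cosh(S/(2a)) − 1) = 88.957319·(cosh(1.024868) − 1) = 50.953470
T_max/T_min = cosh(S/(2a)) = 1.572786

a=88.957 sag=50.953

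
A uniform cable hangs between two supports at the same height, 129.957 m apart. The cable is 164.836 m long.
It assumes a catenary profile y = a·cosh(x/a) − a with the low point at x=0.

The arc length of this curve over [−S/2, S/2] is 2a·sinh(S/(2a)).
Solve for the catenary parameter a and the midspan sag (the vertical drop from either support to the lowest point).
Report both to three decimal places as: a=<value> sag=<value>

seed: a₀ = √(S³/(24(L−S))) = √(129.957³/(24·34.879)) = 51.204942
iter 1: u=1.268989  f(a)=+2.918e+00  f'(a)=-1.595e+00  a ← 51.204942 − (+2.918e+00/-1.595e+00) = 53.035030
iter 2: u=1.225200  f(a)=+1.638e-01  f'(a)=-1.420e+00  a ← 53.035030 − (+1.638e-01/-1.420e+00) = 53.150329
iter 3: u=1.222542  f(a)=+5.834e-04  f'(a)=-1.410e+00  a ← 53.150329 − (+5.834e-04/-1.410e+00) = 53.150742
iter 4: u=1.222532  f(a)=+7.464e-09  f'(a)=-1.410e+00  a ← 53.150742 − (+7.464e-09/-1.410e+00) = 53.150742
iter 5: u=1.222532  f(a)=+0.000e+00  f'(a)=-1.410e+00  a ← 53.150742 − (+0.000e+00/-1.410e+00) = 53.150742
converged: |Δa| < 1e-12 after 5 iterations
sag = a·(cosh(S/(2a)) − 1) = 53.150742·(cosh(1.222532) − 1) = 44.919274
T_max/T_min = cosh(S/(2a)) = 1.845130

a=53.151 sag=44.919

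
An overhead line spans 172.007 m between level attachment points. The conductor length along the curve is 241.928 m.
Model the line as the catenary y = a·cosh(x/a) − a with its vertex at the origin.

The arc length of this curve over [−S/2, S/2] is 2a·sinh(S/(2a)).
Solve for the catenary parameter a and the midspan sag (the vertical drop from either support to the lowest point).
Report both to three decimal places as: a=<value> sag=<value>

a=58.155 sag=76.062

seed: a₀ = √(S³/(24(L−S))) = √(172.007³/(24·69.921)) = 55.069324
iter 1: u=1.561732  f(a)=+9.039e+00  f'(a)=-3.215e+00  a ← 55.069324 − (+9.039e+00/-3.215e+00) = 57.880727
iter 2: u=1.485875  f(a)=+7.383e-01  f'(a)=-2.710e+00  a ← 57.880727 − (+7.383e-01/-2.710e+00) = 58.153219
iter 3: u=1.478912  f(a)=+5.894e-03  f'(a)=-2.666e+00  a ← 58.153219 − (+5.894e-03/-2.666e+00) = 58.155429
iter 4: u=1.478856  f(a)=+3.823e-07  f'(a)=-2.666e+00  a ← 58.155429 − (+3.823e-07/-2.666e+00) = 58.155430
iter 5: u=1.478856  f(a)=+0.000e+00  f'(a)=-2.666e+00  a ← 58.155430 − (+0.000e+00/-2.666e+00) = 58.155430
converged: |Δa| < 1e-12 after 5 iterations
sag = a·(cosh(S/(2a)) − 1) = 58.155430·(cosh(1.478856) − 1) = 76.062093
T_max/T_min = cosh(S/(2a)) = 2.307910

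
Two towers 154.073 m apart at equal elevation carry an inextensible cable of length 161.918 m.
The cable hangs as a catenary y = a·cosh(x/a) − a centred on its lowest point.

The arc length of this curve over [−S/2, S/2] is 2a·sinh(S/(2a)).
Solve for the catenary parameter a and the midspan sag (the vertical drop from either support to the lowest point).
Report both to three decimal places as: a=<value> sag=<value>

seed: a₀ = √(S³/(24(L−S))) = √(154.073³/(24·7.845)) = 139.375909
iter 1: u=0.552725  f(a)=+1.207e-01  f'(a)=-1.161e-01  a ← 139.375909 − (+1.207e-01/-1.161e-01) = 140.416059
iter 2: u=0.548630  f(a)=+1.365e-03  f'(a)=-1.134e-01  a ← 140.416059 − (+1.365e-03/-1.134e-01) = 140.428088
iter 3: u=0.548583  f(a)=+1.788e-07  f'(a)=-1.134e-01  a ← 140.428088 − (+1.788e-07/-1.134e-01) = 140.428090
iter 4: u=0.548583  f(a)=+0.000e+00  f'(a)=-1.134e-01  a ← 140.428090 − (+0.000e+00/-1.134e-01) = 140.428090
converged: |Δa| < 1e-12 after 4 iterations
sag = a·(cosh(S/(2a)) − 1) = 140.428090·(cosh(0.548583) − 1) = 21.665735
T_max/T_min = cosh(S/(2a)) = 1.154283

a=140.428 sag=21.666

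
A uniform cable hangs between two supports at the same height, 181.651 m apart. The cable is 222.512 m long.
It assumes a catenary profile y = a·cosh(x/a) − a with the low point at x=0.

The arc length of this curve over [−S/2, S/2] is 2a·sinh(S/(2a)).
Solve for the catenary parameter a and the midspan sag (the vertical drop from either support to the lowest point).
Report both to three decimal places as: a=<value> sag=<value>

a=80.692 sag=56.746

seed: a₀ = √(S³/(24(L−S))) = √(181.651³/(24·40.861)) = 78.180163
iter 1: u=1.161746  f(a)=+2.848e+00  f'(a)=-1.193e+00  a ← 78.180163 − (+2.848e+00/-1.193e+00) = 80.566459
iter 2: u=1.127336  f(a)=+1.356e-01  f'(a)=-1.082e+00  a ← 80.566459 − (+1.356e-01/-1.082e+00) = 80.691746
iter 3: u=1.125586  f(a)=+3.414e-04  f'(a)=-1.077e+00  a ← 80.691746 − (+3.414e-04/-1.077e+00) = 80.692063
iter 4: u=1.125582  f(a)=+2.176e-09  f'(a)=-1.077e+00  a ← 80.692063 − (+2.176e-09/-1.077e+00) = 80.692063
iter 5: u=1.125582  f(a)=-2.842e-14  f'(a)=-1.077e+00  a ← 80.692063 − (-2.842e-14/-1.077e+00) = 80.692063
converged: |Δa| < 1e-12 after 5 iterations
sag = a·(cosh(S/(2a)) − 1) = 80.692063·(cosh(1.125582) − 1) = 56.745583
T_max/T_min = cosh(S/(2a)) = 1.703236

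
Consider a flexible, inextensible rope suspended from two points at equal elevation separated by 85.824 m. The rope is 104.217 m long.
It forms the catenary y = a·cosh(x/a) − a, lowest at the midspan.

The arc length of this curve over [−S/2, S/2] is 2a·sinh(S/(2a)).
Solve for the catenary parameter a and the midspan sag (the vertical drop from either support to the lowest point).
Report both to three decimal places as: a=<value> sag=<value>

seed: a₀ = √(S³/(24(L−S))) = √(85.824³/(24·18.393)) = 37.842622
iter 1: u=1.133959  f(a)=+1.219e+00  f'(a)=-1.103e+00  a ← 37.842622 − (+1.219e+00/-1.103e+00) = 38.948202
iter 2: u=1.101771  f(a)=+5.548e-02  f'(a)=-1.005e+00  a ← 38.948202 − (+5.548e-02/-1.005e+00) = 39.003424
iter 3: u=1.100211  f(a)=+1.270e-04  f'(a)=-1.000e+00  a ← 39.003424 − (+1.270e-04/-1.000e+00) = 39.003551
iter 4: u=1.100208  f(a)=+6.683e-10  f'(a)=-1.000e+00  a ← 39.003551 − (+6.683e-10/-1.000e+00) = 39.003551
iter 5: u=1.100208  f(a)=-2.842e-14  f'(a)=-1.000e+00  a ← 39.003551 − (-2.842e-14/-1.000e+00) = 39.003551
converged: |Δa| < 1e-12 after 5 iterations
sag = a·(cosh(S/(2a)) − 1) = 39.003551·(cosh(1.100208) − 1) = 26.085409
T_max/T_min = cosh(S/(2a)) = 1.668796

a=39.004 sag=26.085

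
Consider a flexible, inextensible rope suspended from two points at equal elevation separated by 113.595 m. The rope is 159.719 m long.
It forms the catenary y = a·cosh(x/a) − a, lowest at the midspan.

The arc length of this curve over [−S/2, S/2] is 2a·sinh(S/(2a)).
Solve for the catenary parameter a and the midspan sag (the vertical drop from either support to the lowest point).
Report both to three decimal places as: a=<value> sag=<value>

a=38.426 sag=50.197

seed: a₀ = √(S³/(24(L−S))) = √(113.595³/(24·46.124)) = 36.388967
iter 1: u=1.560844  f(a)=+5.956e+00  f'(a)=-3.209e+00  a ← 36.388967 − (+5.956e+00/-3.209e+00) = 38.244946
iter 2: u=1.485098  f(a)=+4.860e-01  f'(a)=-2.705e+00  a ← 38.244946 − (+4.860e-01/-2.705e+00) = 38.424622
iter 3: u=1.478154  f(a)=+3.871e-03  f'(a)=-2.662e+00  a ← 38.424622 − (+3.871e-03/-2.662e+00) = 38.426076
iter 4: u=1.478098  f(a)=+2.500e-07  f'(a)=-2.661e+00  a ← 38.426076 − (+2.500e-07/-2.661e+00) = 38.426076
iter 5: u=1.478098  f(a)=-5.684e-14  f'(a)=-2.661e+00  a ← 38.426076 − (-5.684e-14/-2.661e+00) = 38.426076
converged: |Δa| < 1e-12 after 5 iterations
sag = a·(cosh(S/(2a)) − 1) = 38.426076·(cosh(1.478098) − 1) = 50.197301
T_max/T_min = cosh(S/(2a)) = 2.306334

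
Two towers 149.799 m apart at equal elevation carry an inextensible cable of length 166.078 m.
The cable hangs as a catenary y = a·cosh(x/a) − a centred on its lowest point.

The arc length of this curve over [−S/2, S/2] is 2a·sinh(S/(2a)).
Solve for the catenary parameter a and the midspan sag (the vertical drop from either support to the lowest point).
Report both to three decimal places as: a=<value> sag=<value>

a=94.232 sag=31.367

seed: a₀ = √(S³/(24(L−S))) = √(149.799³/(24·16.279)) = 92.756401
iter 1: u=0.807486  f(a)=+5.390e-01  f'(a)=-3.744e-01  a ← 92.756401 − (+5.390e-01/-3.744e-01) = 94.196015
iter 2: u=0.795145  f(a)=+1.281e-02  f'(a)=-3.568e-01  a ← 94.196015 − (+1.281e-02/-3.568e-01) = 94.231902
iter 3: u=0.794842  f(a)=+7.617e-06  f'(a)=-3.564e-01  a ← 94.231902 − (+7.617e-06/-3.564e-01) = 94.231924
iter 4: u=0.794842  f(a)=+2.672e-12  f'(a)=-3.564e-01  a ← 94.231924 − (+2.672e-12/-3.564e-01) = 94.231924
converged: |Δa| < 1e-12 after 4 iterations
sag = a·(cosh(S/(2a)) − 1) = 94.231924·(cosh(0.794842) − 1) = 31.367165
T_max/T_min = cosh(S/(2a)) = 1.332872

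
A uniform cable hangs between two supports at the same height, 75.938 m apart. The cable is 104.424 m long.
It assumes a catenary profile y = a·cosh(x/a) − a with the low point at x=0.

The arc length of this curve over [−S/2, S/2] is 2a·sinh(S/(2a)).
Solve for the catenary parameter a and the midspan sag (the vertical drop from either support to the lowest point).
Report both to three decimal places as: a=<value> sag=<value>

seed: a₀ = √(S³/(24(L−S))) = √(75.938³/(24·28.486)) = 25.308557
iter 1: u=1.500244  f(a)=+3.383e+00  f'(a)=-2.800e+00  a ← 25.308557 − (+3.383e+00/-2.800e+00) = 26.516669
iter 2: u=1.431892  f(a)=+2.573e-01  f'(a)=-2.389e+00  a ← 26.516669 − (+2.573e-01/-2.389e+00) = 26.624376
iter 3: u=1.426099  f(a)=+1.760e-03  f'(a)=-2.356e+00  a ← 26.624376 − (+1.760e-03/-2.356e+00) = 26.625123
iter 4: u=1.426059  f(a)=+8.352e-08  f'(a)=-2.356e+00  a ← 26.625123 − (+8.352e-08/-2.356e+00) = 26.625123
iter 5: u=1.426059  f(a)=+0.000e+00  f'(a)=-2.356e+00  a ← 26.625123 − (+0.000e+00/-2.356e+00) = 26.625123
converged: |Δa| < 1e-12 after 5 iterations
sag = a·(cosh(S/(2a)) − 1) = 26.625123·(cosh(1.426059) − 1) = 31.983666
T_max/T_min = cosh(S/(2a)) = 2.201259

a=26.625 sag=31.984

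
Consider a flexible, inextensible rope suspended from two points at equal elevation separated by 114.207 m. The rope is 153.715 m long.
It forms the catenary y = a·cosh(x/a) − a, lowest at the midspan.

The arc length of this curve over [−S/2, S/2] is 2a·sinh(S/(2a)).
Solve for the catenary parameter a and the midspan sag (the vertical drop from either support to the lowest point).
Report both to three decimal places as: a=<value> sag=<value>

a=41.548 sag=45.821

seed: a₀ = √(S³/(24(L−S))) = √(114.207³/(24·39.508)) = 39.636102
iter 1: u=1.440694  f(a)=+4.309e+00  f'(a)=-2.439e+00  a ← 39.636102 − (+4.309e+00/-2.439e+00) = 41.402553
iter 2: u=1.379227  f(a)=+3.048e-01  f'(a)=-2.105e+00  a ← 41.402553 − (+3.048e-01/-2.105e+00) = 41.547325
iter 3: u=1.374421  f(a)=+1.782e-03  f'(a)=-2.081e+00  a ← 41.547325 − (+1.782e-03/-2.081e+00) = 41.548182
iter 4: u=1.374392  f(a)=+6.167e-08  f'(a)=-2.081e+00  a ← 41.548182 − (+6.167e-08/-2.081e+00) = 41.548182
iter 5: u=1.374392  f(a)=+0.000e+00  f'(a)=-2.081e+00  a ← 41.548182 − (+0.000e+00/-2.081e+00) = 41.548182
converged: |Δa| < 1e-12 after 5 iterations
sag = a·(cosh(S/(2a)) − 1) = 41.548182·(cosh(1.374392) − 1) = 45.820730
T_max/T_min = cosh(S/(2a)) = 2.102834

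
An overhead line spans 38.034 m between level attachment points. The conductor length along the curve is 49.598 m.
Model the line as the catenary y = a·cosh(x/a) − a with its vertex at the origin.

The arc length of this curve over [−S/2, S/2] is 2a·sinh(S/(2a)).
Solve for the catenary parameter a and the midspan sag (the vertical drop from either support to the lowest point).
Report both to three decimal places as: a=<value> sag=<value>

a=14.682 sag=14.137

seed: a₀ = √(S³/(24(L−S))) = √(38.034³/(24·11.564)) = 14.079860
iter 1: u=1.350653  f(a)=+1.102e+00  f'(a)=-1.962e+00  a ← 14.079860 − (+1.102e+00/-1.962e+00) = 14.641283
iter 2: u=1.298862  f(a)=+6.933e-02  f'(a)=-1.723e+00  a ← 14.641283 − (+6.933e-02/-1.723e+00) = 14.681528
iter 3: u=1.295301  f(a)=+3.153e-04  f'(a)=-1.707e+00  a ← 14.681528 − (+3.153e-04/-1.707e+00) = 14.681713
iter 4: u=1.295285  f(a)=+6.584e-09  f'(a)=-1.707e+00  a ← 14.681713 − (+6.584e-09/-1.707e+00) = 14.681713
iter 5: u=1.295285  f(a)=+7.105e-15  f'(a)=-1.707e+00  a ← 14.681713 − (+7.105e-15/-1.707e+00) = 14.681713
converged: |Δa| < 1e-12 after 5 iterations
sag = a·(cosh(S/(2a)) − 1) = 14.681713·(cosh(1.295285) − 1) = 14.137432
T_max/T_min = cosh(S/(2a)) = 1.962928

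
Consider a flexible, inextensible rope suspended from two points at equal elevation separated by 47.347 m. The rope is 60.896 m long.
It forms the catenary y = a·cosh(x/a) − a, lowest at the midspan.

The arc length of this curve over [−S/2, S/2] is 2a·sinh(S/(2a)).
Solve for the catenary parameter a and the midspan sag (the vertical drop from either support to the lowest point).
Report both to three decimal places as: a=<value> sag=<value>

seed: a₀ = √(S³/(24(L−S))) = √(47.347³/(24·13.549)) = 18.066726
iter 1: u=1.310337  f(a)=+1.212e+00  f'(a)=-1.774e+00  a ← 18.066726 − (+1.212e+00/-1.774e+00) = 18.749966
iter 2: u=1.262589  f(a)=+7.214e-02  f'(a)=-1.568e+00  a ← 18.749966 − (+7.214e-02/-1.568e+00) = 18.795964
iter 3: u=1.259499  f(a)=+2.914e-04  f'(a)=-1.556e+00  a ← 18.795964 − (+2.914e-04/-1.556e+00) = 18.796151
iter 4: u=1.259487  f(a)=+4.797e-09  f'(a)=-1.556e+00  a ← 18.796151 − (+4.797e-09/-1.556e+00) = 18.796151
iter 5: u=1.259487  f(a)=-7.105e-15  f'(a)=-1.556e+00  a ← 18.796151 − (-7.105e-15/-1.556e+00) = 18.796151
converged: |Δa| < 1e-12 after 5 iterations
sag = a·(cosh(S/(2a)) − 1) = 18.796151·(cosh(1.259487) − 1) = 16.986191
T_max/T_min = cosh(S/(2a)) = 1.903706

a=18.796 sag=16.986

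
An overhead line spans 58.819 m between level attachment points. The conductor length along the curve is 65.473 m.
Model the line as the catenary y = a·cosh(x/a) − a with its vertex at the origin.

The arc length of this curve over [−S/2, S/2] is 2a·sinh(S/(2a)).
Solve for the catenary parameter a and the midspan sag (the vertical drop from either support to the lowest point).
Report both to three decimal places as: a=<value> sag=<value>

a=36.287 sag=12.584

seed: a₀ = √(S³/(24(L−S))) = √(58.819³/(24·6.654)) = 35.696812
iter 1: u=0.823869  f(a)=+2.295e-01  f'(a)=-3.987e-01  a ← 35.696812 − (+2.295e-01/-3.987e-01) = 36.272406
iter 2: u=0.810795  f(a)=+5.669e-03  f'(a)=-3.793e-01  a ← 36.272406 − (+5.669e-03/-3.793e-01) = 36.287353
iter 3: u=0.810461  f(a)=+3.653e-06  f'(a)=-3.788e-01  a ← 36.287353 − (+3.653e-06/-3.788e-01) = 36.287363
iter 4: u=0.810461  f(a)=+1.506e-12  f'(a)=-3.788e-01  a ← 36.287363 − (+1.506e-12/-3.788e-01) = 36.287363
converged: |Δa| < 1e-12 after 4 iterations
sag = a·(cosh(S/(2a)) − 1) = 36.287363·(cosh(0.810461) − 1) = 12.584420
T_max/T_min = cosh(S/(2a)) = 1.346799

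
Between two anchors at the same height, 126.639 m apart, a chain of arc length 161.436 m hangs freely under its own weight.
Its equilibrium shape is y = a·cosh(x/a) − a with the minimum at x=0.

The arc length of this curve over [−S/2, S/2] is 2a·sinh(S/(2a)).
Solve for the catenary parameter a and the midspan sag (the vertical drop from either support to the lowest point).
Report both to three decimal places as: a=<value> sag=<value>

a=51.231 sag=44.373

seed: a₀ = √(S³/(24(L−S))) = √(126.639³/(24·34.797)) = 49.314506
iter 1: u=1.283993  f(a)=+2.984e+00  f'(a)=-1.658e+00  a ← 49.314506 − (+2.984e+00/-1.658e+00) = 51.114006
iter 2: u=1.238790  f(a)=+1.711e-01  f'(a)=-1.473e+00  a ← 51.114006 − (+1.711e-01/-1.473e+00) = 51.230168
iter 3: u=1.235981  f(a)=+6.383e-04  f'(a)=-1.462e+00  a ← 51.230168 − (+6.383e-04/-1.462e+00) = 51.230605
iter 4: u=1.235970  f(a)=+8.957e-09  f'(a)=-1.462e+00  a ← 51.230605 − (+8.957e-09/-1.462e+00) = 51.230605
iter 5: u=1.235970  f(a)=+0.000e+00  f'(a)=-1.462e+00  a ← 51.230605 − (+0.000e+00/-1.462e+00) = 51.230605
converged: |Δa| < 1e-12 after 5 iterations
sag = a·(cosh(S/(2a)) − 1) = 51.230605·(cosh(1.235970) − 1) = 44.372588
T_max/T_min = cosh(S/(2a)) = 1.866134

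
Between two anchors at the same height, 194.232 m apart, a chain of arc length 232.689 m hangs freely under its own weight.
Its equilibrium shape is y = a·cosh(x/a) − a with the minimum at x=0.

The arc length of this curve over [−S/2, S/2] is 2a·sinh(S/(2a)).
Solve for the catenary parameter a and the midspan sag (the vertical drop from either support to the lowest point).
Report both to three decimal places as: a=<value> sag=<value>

seed: a₀ = √(S³/(24(L−S))) = √(194.232³/(24·38.457)) = 89.102082
iter 1: u=1.089941  f(a)=+2.350e+00  f'(a)=-9.702e-01  a ← 89.102082 − (+2.350e+00/-9.702e-01) = 91.524224
iter 2: u=1.061096  f(a)=+9.923e-02  f'(a)=-8.898e-01  a ← 91.524224 − (+9.923e-02/-8.898e-01) = 91.635740
iter 3: u=1.059805  f(a)=+1.942e-04  f'(a)=-8.864e-01  a ← 91.635740 − (+1.942e-04/-8.864e-01) = 91.635959
iter 4: u=1.059802  f(a)=+7.471e-10  f'(a)=-8.863e-01  a ← 91.635959 − (+7.471e-10/-8.863e-01) = 91.635959
iter 5: u=1.059802  f(a)=+0.000e+00  f'(a)=-8.863e-01  a ← 91.635959 − (+0.000e+00/-8.863e-01) = 91.635959
converged: |Δa| < 1e-12 after 5 iterations
sag = a·(cosh(S/(2a)) − 1) = 91.635959·(cosh(1.059802) − 1) = 56.462629
T_max/T_min = cosh(S/(2a)) = 1.616162

a=91.636 sag=56.463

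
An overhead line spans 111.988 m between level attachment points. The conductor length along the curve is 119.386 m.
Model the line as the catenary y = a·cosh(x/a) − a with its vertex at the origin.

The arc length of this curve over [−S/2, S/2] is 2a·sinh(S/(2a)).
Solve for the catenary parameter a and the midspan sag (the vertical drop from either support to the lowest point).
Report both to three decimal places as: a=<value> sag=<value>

seed: a₀ = √(S³/(24(L−S))) = √(111.988³/(24·7.398)) = 88.939452
iter 1: u=0.629574  f(a)=+1.480e-01  f'(a)=-1.730e-01  a ← 88.939452 − (+1.480e-01/-1.730e-01) = 89.794741
iter 2: u=0.623578  f(a)=+2.162e-03  f'(a)=-1.680e-01  a ← 89.794741 − (+2.162e-03/-1.680e-01) = 89.807608
iter 3: u=0.623488  f(a)=+4.766e-07  f'(a)=-1.680e-01  a ← 89.807608 − (+4.766e-07/-1.680e-01) = 89.807611
iter 4: u=0.623488  f(a)=+4.263e-14  f'(a)=-1.680e-01  a ← 89.807611 − (+4.263e-14/-1.680e-01) = 89.807611
converged: |Δa| < 1e-12 after 4 iterations
sag = a·(cosh(S/(2a)) − 1) = 89.807611·(cosh(0.623488) − 1) = 18.028659
T_max/T_min = cosh(S/(2a)) = 1.200748

a=89.808 sag=18.029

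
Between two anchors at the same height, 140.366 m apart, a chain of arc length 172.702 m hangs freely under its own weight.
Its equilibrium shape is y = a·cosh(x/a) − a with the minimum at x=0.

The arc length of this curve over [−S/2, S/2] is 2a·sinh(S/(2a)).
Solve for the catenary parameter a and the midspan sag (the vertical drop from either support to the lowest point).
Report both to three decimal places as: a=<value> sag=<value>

a=61.658 sag=44.447

seed: a₀ = √(S³/(24(L−S))) = √(140.366³/(24·32.336)) = 59.695847
iter 1: u=1.175676  f(a)=+2.310e+00  f'(a)=-1.241e+00  a ← 59.695847 − (+2.310e+00/-1.241e+00) = 61.557511
iter 2: u=1.140121  f(a)=+1.125e-01  f'(a)=-1.123e+00  a ← 61.557511 − (+1.125e-01/-1.123e+00) = 61.657685
iter 3: u=1.138268  f(a)=+2.967e-04  f'(a)=-1.117e+00  a ← 61.657685 − (+2.967e-04/-1.117e+00) = 61.657951
iter 4: u=1.138264  f(a)=+2.078e-09  f'(a)=-1.117e+00  a ← 61.657951 − (+2.078e-09/-1.117e+00) = 61.657951
iter 5: u=1.138264  f(a)=+2.842e-14  f'(a)=-1.117e+00  a ← 61.657951 − (+2.842e-14/-1.117e+00) = 61.657951
converged: |Δa| < 1e-12 after 5 iterations
sag = a·(cosh(S/(2a)) − 1) = 61.657951·(cosh(1.138264) − 1) = 44.446706
T_max/T_min = cosh(S/(2a)) = 1.720859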